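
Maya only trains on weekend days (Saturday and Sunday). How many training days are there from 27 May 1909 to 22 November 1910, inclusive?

156

27 May 1909 is a Thursday.
From 27 May 1909 to 22 November 1910 is 545 days inclusive.
545 = 7 × 77 + 6, so there are 77 full weeks plus 6 extra days.
Each full week contributes 2 weekend days (Sat, Sun): 77 × 2 = 154.
The 6 extra days are Thursday, Friday, Saturday, Sunday, Monday, Tuesday — 2 of them qualify.
Total: 154 + 2 = 156.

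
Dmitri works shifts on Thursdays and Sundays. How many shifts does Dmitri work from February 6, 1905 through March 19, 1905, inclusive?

12

February 6, 1905 is a Monday.
That's 42 days from start to end, counting both.
42 = 7 × 6, so the span is exactly 6 full weeks.
Each full week contributes 2 days from the set (Thu, Sun): 6 × 2 = 12.
Total: 12.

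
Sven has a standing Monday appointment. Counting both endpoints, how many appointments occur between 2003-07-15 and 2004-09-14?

61

2003-07-15 is a Tuesday.
From 2003-07-15 to 2004-09-14 is 428 days inclusive.
428 = 7 × 61 + 1, so there are 61 full weeks plus 1 extra day.
Each full week contributes one Monday: 61 so far.
The 1 extra day is Tue — none qualify.
Total: 61 + 0 = 61.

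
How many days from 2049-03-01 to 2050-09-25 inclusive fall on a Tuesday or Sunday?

2049-03-01 is a Monday.
From 2049-03-01 to 2050-09-25 is 574 days inclusive.
574 = 7 × 82, so the span is exactly 82 full weeks.
Each full week contributes 2 days from the set (Tue, Sun): 82 × 2 = 164.
Total: 164.

164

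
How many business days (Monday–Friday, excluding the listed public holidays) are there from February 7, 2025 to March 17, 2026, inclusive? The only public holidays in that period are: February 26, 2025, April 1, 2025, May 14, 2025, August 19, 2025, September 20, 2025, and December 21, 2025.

February 7, 2025 is a Friday.
The range spans 404 days (inclusive of both endpoints).
404 = 7 × 57 + 5, so there are 57 full weeks plus 5 extra days.
Each full week contributes 5 weekdays (Mon–Fri): 57 × 5 = 285.
The 5 extra days are Friday, Saturday, Sunday, Monday, Tuesday — 3 of them qualify.
Total: 285 + 3 = 288.
Holidays: February 26, 2025 (Wed); April 1, 2025 (Tue); May 14, 2025 (Wed); August 19, 2025 (Tue); September 20, 2025 (Sat); December 21, 2025 (Sun).
4 of the 6 holidays fall on weekdays; the rest are weekends and were already excluded.
Business days: 288 − 4 = 284.

284 business days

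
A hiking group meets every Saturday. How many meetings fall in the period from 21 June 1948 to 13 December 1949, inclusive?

21 June 1948 is a Monday.
The range spans 541 days (inclusive of both endpoints).
541 = 7 × 77 + 2, so there are 77 full weeks plus 2 extra days.
Each full week contributes one Saturday: 77 so far.
The 2 extra days are Mon, Tue — none qualify.
Total: 77 + 0 = 77.

77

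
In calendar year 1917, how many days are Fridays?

52

Jan 1, 1917 is a Monday.
That's 365 days from start to end, counting both.
365 = 7 × 52 + 1, so there are 52 full weeks plus 1 extra day.
Each full week contributes one Friday: 52 so far.
The 1 extra day is Mon — none qualify.
Total: 52 + 0 = 52.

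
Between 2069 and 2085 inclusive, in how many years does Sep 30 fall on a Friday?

2

Day of week of September 30 in each year:
2069: Mon, 2070: Tue, 2071: Wed, 2072: Fri ✓, 2073: Sat, 2074: Sun, 2075: Mon, 2076: Wed, 2077: Thu, 2078: Fri ✓, 2079: Sat, 2080: Mon, 2081: Tue, 2082: Wed, 2083: Thu, 2084: Sat, 2085: Sun
Fridays: 2072, 2078.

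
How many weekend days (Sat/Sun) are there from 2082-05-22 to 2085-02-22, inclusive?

2082-05-22 is a Friday.
That's 1008 days from start to end, counting both.
1008 = 7 × 144, so the span is exactly 144 full weeks.
Each full week contributes 2 weekend days (Sat, Sun): 144 × 2 = 288.
Total: 288.

288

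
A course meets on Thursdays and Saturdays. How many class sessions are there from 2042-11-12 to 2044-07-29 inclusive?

2042-11-12 is a Wednesday.
From 2042-11-12 to 2044-07-29 is 626 days inclusive.
626 = 7 × 89 + 3, so there are 89 full weeks plus 3 extra days.
Each full week contributes 2 days from the set (Thu, Sat): 89 × 2 = 178.
The 3 extra days are Wed, Thu, Fri — 1 of them qualifies.
Total: 178 + 1 = 179.

179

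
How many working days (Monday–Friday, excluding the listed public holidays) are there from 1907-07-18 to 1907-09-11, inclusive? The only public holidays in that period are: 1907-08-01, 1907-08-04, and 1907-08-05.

1907-07-18 is a Thursday.
The range spans 56 days (inclusive of both endpoints).
56 = 7 × 8, so the span is exactly 8 full weeks.
Each full week contributes 5 weekdays (Mon–Fri): 8 × 5 = 40.
Holidays: 1907-08-01 (Thu); 1907-08-04 (Sun); 1907-08-05 (Mon).
2 of the 3 holidays fall on weekdays; the rest are weekends and were already excluded.
Business days: 40 − 2 = 38.

38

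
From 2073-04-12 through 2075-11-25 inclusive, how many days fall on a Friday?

2073-04-12 is a Wednesday.
The range spans 958 days (inclusive of both endpoints).
958 = 7 × 136 + 6, so there are 136 full weeks plus 6 extra days.
Each full week contributes one Friday: 136 so far.
The 6 extra days are Wed, Thu, Fri, Sat, Sun, Mon — 1 of them qualifies.
Total: 136 + 1 = 137.

137 Fridays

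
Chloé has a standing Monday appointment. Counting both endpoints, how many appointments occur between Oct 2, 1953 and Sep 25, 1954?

51 Mondays

Oct 2, 1953 is a Friday.
From Oct 2, 1953 to Sep 25, 1954 is 359 days inclusive.
359 = 7 × 51 + 2, so there are 51 full weeks plus 2 extra days.
Each full week contributes one Monday: 51 so far.
The 2 extra days are Fri, Sat — none qualify.
Total: 51 + 0 = 51.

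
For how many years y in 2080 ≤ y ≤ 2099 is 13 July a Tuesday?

Day of week of July 13 in each year:
2080: Sat, 2081: Sun, 2082: Mon, 2083: Tue ✓, 2084: Thu, 2085: Fri, 2086: Sat, 2087: Sun, 2088: Tue ✓, 2089: Wed, 2090: Thu, 2091: Fri, 2092: Sun, 2093: Mon, 2094: Tue ✓, 2095: Wed, 2096: Fri, 2097: Sat, 2098: Sun, 2099: Mon
Tuesdays: 2083, 2088, 2094.

3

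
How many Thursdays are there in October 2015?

2015-10-01 is a Thursday.
The range spans 31 days (inclusive of both endpoints).
31 = 7 × 4 + 3, so there are 4 full weeks plus 3 extra days.
Each full week contributes one Thursday: 4 so far.
The 3 extra days are Thu, Fri, Sat — 1 of them qualifies.
Total: 4 + 1 = 5.

5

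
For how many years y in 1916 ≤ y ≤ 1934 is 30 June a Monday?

Day of week of June 30 in each year:
1916: Fri, 1917: Sat, 1918: Sun, 1919: Mon ✓, 1920: Wed, 1921: Thu, 1922: Fri, 1923: Sat, 1924: Mon ✓, 1925: Tue, 1926: Wed, 1927: Thu, 1928: Sat, 1929: Sun, 1930: Mon ✓, 1931: Tue, 1932: Thu, 1933: Fri, 1934: Sat
Mondays: 1919, 1924, 1930.

3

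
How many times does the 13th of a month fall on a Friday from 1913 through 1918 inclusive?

10

Friday-the-13ths by year:
1913: Jun
1914: Feb, Mar, Nov
1915: Aug
1916: Oct
1917: Apr, Jul
1918: Sep, Dec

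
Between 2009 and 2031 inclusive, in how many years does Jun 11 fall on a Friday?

Day of week of June 11 in each year:
2009: Thu, 2010: Fri ✓, 2011: Sat, 2012: Mon, 2013: Tue, 2014: Wed, 2015: Thu, 2016: Sat, 2017: Sun, 2018: Mon, 2019: Tue, 2020: Thu, 2021: Fri ✓, 2022: Sat, 2023: Sun, 2024: Tue, 2025: Wed, 2026: Thu, 2027: Fri ✓, 2028: Sun, 2029: Mon, 2030: Tue, 2031: Wed
Fridays: 2010, 2021, 2027.

3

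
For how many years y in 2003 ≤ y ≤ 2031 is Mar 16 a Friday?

4

Day of week of March 16 in each year:
2003: Sun, 2004: Tue, 2005: Wed, 2006: Thu, 2007: Fri ✓, 2008: Sun, 2009: Mon, 2010: Tue, 2011: Wed, 2012: Fri ✓, 2013: Sat, 2014: Sun, 2015: Mon, 2016: Wed, 2017: Thu, 2018: Fri ✓, 2019: Sat, 2020: Mon, 2021: Tue, 2022: Wed, 2023: Thu, 2024: Sat, 2025: Sun, 2026: Mon, 2027: Tue, 2028: Thu, 2029: Fri ✓, 2030: Sat, 2031: Sun
Fridays: 2007, 2012, 2018, 2029.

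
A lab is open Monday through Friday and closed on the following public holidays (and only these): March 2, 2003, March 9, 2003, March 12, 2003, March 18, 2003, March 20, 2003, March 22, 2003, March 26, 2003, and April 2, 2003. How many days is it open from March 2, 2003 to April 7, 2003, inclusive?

21 business days

March 2, 2003 is a Sunday.
That's 37 days from start to end, counting both.
37 = 7 × 5 + 2, so there are 5 full weeks plus 2 extra days.
Each full week contributes 5 weekdays (Mon–Fri): 5 × 5 = 25.
The 2 extra days are Sun, Mon — 1 of them qualifies.
Total: 25 + 1 = 26.
Holidays: March 2, 2003 (Sun); March 9, 2003 (Sun); March 12, 2003 (Wed); March 18, 2003 (Tue); March 20, 2003 (Thu); March 22, 2003 (Sat); March 26, 2003 (Wed); April 2, 2003 (Wed).
5 of the 8 holidays fall on weekdays; the rest are weekends and were already excluded.
Business days: 26 − 5 = 21.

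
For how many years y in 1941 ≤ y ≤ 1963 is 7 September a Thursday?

3

Day of week of September 7 in each year:
1941: Sun, 1942: Mon, 1943: Tue, 1944: Thu ✓, 1945: Fri, 1946: Sat, 1947: Sun, 1948: Tue, 1949: Wed, 1950: Thu ✓, 1951: Fri, 1952: Sun, 1953: Mon, 1954: Tue, 1955: Wed, 1956: Fri, 1957: Sat, 1958: Sun, 1959: Mon, 1960: Wed, 1961: Thu ✓, 1962: Fri, 1963: Sat
Thursdays: 1944, 1950, 1961.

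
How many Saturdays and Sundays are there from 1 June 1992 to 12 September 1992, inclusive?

1 June 1992 is a Monday.
The range spans 104 days (inclusive of both endpoints).
104 = 7 × 14 + 6, so there are 14 full weeks plus 6 extra days.
Each full week contributes 2 weekend days (Sat, Sun): 14 × 2 = 28.
The 6 extra days are Mon, Tue, Wed, Thu, Fri, Sat — 1 of them qualifies.
Total: 28 + 1 = 29.

29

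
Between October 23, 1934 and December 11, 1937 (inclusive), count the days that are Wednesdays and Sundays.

327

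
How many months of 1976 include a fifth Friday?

5

A month has five Fridays exactly when Friday falls within its first (length − 28) days.
Jan: 31 days, starts Thu → 5 of Thu, Fri, Sat ✓
Feb: 29 days, starts Sun → 5 of Sun
Mar: 31 days, starts Mon → 5 of Mon, Tue, Wed
Apr: 30 days, starts Thu → 5 of Thu, Fri ✓
May: 31 days, starts Sat → 5 of Sat, Sun, Mon
Jun: 30 days, starts Tue → 5 of Tue, Wed
Jul: 31 days, starts Thu → 5 of Thu, Fri, Sat ✓
Aug: 31 days, starts Sun → 5 of Sun, Mon, Tue
Sep: 30 days, starts Wed → 5 of Wed, Thu
Oct: 31 days, starts Fri → 5 of Fri, Sat, Sun ✓
Nov: 30 days, starts Mon → 5 of Mon, Tue
Dec: 31 days, starts Wed → 5 of Wed, Thu, Fri ✓
Months with five Fridays: Jan, Apr, Jul, Oct, Dec.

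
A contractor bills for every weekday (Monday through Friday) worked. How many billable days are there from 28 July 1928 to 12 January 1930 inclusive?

28 July 1928 is a Saturday.
From 28 July 1928 to 12 January 1930 is 534 days inclusive.
534 = 7 × 76 + 2, so there are 76 full weeks plus 2 extra days.
Each full week contributes 5 weekdays (Mon–Fri): 76 × 5 = 380.
The 2 extra days are Saturday, Sunday — none qualify.
Total: 380 + 0 = 380.

380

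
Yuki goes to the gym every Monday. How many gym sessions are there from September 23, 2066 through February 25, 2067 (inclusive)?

22 Mondays

September 23, 2066 is a Thursday.
That's 156 days from start to end, counting both.
156 = 7 × 22 + 2, so there are 22 full weeks plus 2 extra days.
Each full week contributes one Monday: 22 so far.
The 2 extra days are Thursday, Friday — none qualify.
Total: 22 + 0 = 22.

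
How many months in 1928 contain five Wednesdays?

4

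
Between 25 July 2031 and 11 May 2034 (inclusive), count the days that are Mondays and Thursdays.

292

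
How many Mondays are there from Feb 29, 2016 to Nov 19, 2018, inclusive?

Feb 29, 2016 is a Monday.
From Feb 29, 2016 to Nov 19, 2018 is 995 days inclusive.
995 = 7 × 142 + 1, so there are 142 full weeks plus 1 extra day.
Each full week contributes one Monday: 142 so far.
The 1 extra day is Mon — 1 of them qualifies.
Total: 142 + 1 = 143.

143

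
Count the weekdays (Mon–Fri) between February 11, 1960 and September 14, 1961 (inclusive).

416

February 11, 1960 is a Thursday.
That's 582 days from start to end, counting both.
582 = 7 × 83 + 1, so there are 83 full weeks plus 1 extra day.
Each full week contributes 5 weekdays (Mon–Fri): 83 × 5 = 415.
The 1 extra day is Thursday — 1 of them qualifies.
Total: 415 + 1 = 416.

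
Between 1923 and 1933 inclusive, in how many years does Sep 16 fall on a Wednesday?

Day of week of September 16 in each year:
1923: Sun, 1924: Tue, 1925: Wed ✓, 1926: Thu, 1927: Fri, 1928: Sun, 1929: Mon, 1930: Tue, 1931: Wed ✓, 1932: Fri, 1933: Sat
Wednesdays: 1925, 1931.

2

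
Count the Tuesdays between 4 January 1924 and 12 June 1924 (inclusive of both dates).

4 January 1924 is a Friday.
That's 161 days from start to end, counting both.
161 = 7 × 23, so the span is exactly 23 full weeks.
Each full week contributes one Tuesday: 23 so far.
Total: 23.

23 Tuesdays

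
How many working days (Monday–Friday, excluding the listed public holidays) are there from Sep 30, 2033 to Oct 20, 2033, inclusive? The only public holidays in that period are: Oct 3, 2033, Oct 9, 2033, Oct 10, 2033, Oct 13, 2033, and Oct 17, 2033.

11

Sep 30, 2033 is a Friday.
The range spans 21 days (inclusive of both endpoints).
21 = 7 × 3, so the span is exactly 3 full weeks.
Each full week contributes 5 weekdays (Mon–Fri): 3 × 5 = 15.
Total: 15.
Holidays: Oct 3, 2033 (Mon); Oct 9, 2033 (Sun); Oct 10, 2033 (Mon); Oct 13, 2033 (Thu); Oct 17, 2033 (Mon).
4 of the 5 holidays fall on weekdays; the rest are weekends and were already excluded.
Business days: 15 − 4 = 11.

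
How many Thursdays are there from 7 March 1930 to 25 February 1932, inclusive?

7 March 1930 is a Friday.
From 7 March 1930 to 25 February 1932 is 721 days inclusive.
721 = 7 × 103, so the span is exactly 103 full weeks.
Each full week contributes one Thursday: 103 so far.

103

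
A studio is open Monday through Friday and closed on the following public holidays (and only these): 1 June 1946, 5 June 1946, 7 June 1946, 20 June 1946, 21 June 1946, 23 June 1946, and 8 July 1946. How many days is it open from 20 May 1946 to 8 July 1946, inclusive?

20 May 1946 is a Monday.
That's 50 days from start to end, counting both.
50 = 7 × 7 + 1, so there are 7 full weeks plus 1 extra day.
Each full week contributes 5 weekdays (Mon–Fri): 7 × 5 = 35.
The 1 extra day is Monday — 1 of them qualifies.
Total: 35 + 1 = 36.
Holidays: 1 June 1946 (Sat); 5 June 1946 (Wed); 7 June 1946 (Fri); 20 June 1946 (Thu); 21 June 1946 (Fri); 23 June 1946 (Sun); 8 July 1946 (Mon).
5 of the 7 holidays fall on weekdays; the rest are weekends and were already excluded.
Business days: 36 − 5 = 31.

31 working days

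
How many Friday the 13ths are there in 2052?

2

The 13th falls on a Friday when the month's 13th has weekday Fri.
Jan 13 is Sat; Feb 13 is Tue; Mar 13 is Wed; Apr 13 is Sat; May 13 is Mon; Jun 13 is Thu; Jul 13 is Sat; Aug 13 is Tue; Sep 13 is Fri ✓; Oct 13 is Sun; Nov 13 is Wed; Dec 13 is Fri ✓.
Friday the 13ths: Sep, Dec.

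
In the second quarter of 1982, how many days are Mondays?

13

1 April 1982 is a Thursday.
That's 91 days from start to end, counting both.
91 = 7 × 13, so the span is exactly 13 full weeks.
Each full week contributes one Monday: 13 so far.
Total: 13.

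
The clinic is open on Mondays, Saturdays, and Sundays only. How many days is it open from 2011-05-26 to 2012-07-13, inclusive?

177

2011-05-26 is a Thursday.
The range spans 415 days (inclusive of both endpoints).
415 = 7 × 59 + 2, so there are 59 full weeks plus 2 extra days.
Each full week contributes 3 days from the set (Mon, Sat, Sun): 59 × 3 = 177.
The 2 extra days are Thursday, Friday — none qualify.
Total: 177 + 0 = 177.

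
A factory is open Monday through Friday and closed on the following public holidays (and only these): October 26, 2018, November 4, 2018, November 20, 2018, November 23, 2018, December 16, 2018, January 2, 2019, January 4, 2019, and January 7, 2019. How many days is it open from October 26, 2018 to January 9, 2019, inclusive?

48 business days

October 26, 2018 is a Friday.
That's 76 days from start to end, counting both.
76 = 7 × 10 + 6, so there are 10 full weeks plus 6 extra days.
Each full week contributes 5 weekdays (Mon–Fri): 10 × 5 = 50.
The 6 extra days are Fri, Sat, Sun, Mon, Tue, Wed — 4 of them qualify.
Total: 50 + 4 = 54.
Holidays: October 26, 2018 (Fri); November 4, 2018 (Sun); November 20, 2018 (Tue); November 23, 2018 (Fri); December 16, 2018 (Sun); January 2, 2019 (Wed); January 4, 2019 (Fri); January 7, 2019 (Mon).
6 of the 8 holidays fall on weekdays; the rest are weekends and were already excluded.
Business days: 54 − 6 = 48.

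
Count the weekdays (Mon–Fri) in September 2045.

21 weekdays

Sep 1, 2045 is a Friday.
From Sep 1, 2045 to Sep 30, 2045 is 30 days inclusive.
30 = 7 × 4 + 2, so there are 4 full weeks plus 2 extra days.
Each full week contributes 5 weekdays (Mon–Fri): 4 × 5 = 20.
The 2 extra days are Friday, Saturday — 1 of them qualifies.
Total: 20 + 1 = 21.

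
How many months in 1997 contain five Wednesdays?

5

A month has five Wednesdays exactly when Wednesday falls within its first (length − 28) days.
Jan: 31 days, starts Wed → 5 of Wed, Thu, Fri ✓
Feb: 28 days, starts Sat → 5 of (none)
Mar: 31 days, starts Sat → 5 of Sat, Sun, Mon
Apr: 30 days, starts Tue → 5 of Tue, Wed ✓
May: 31 days, starts Thu → 5 of Thu, Fri, Sat
Jun: 30 days, starts Sun → 5 of Sun, Mon
Jul: 31 days, starts Tue → 5 of Tue, Wed, Thu ✓
Aug: 31 days, starts Fri → 5 of Fri, Sat, Sun
Sep: 30 days, starts Mon → 5 of Mon, Tue
Oct: 31 days, starts Wed → 5 of Wed, Thu, Fri ✓
Nov: 30 days, starts Sat → 5 of Sat, Sun
Dec: 31 days, starts Mon → 5 of Mon, Tue, Wed ✓
Months with five Wednesdays: Jan, Apr, Jul, Oct, Dec.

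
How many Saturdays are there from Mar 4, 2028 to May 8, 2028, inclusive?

10 Saturdays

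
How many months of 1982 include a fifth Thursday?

4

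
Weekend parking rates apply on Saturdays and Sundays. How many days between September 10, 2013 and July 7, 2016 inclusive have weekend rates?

September 10, 2013 is a Tuesday.
The range spans 1032 days (inclusive of both endpoints).
1032 = 7 × 147 + 3, so there are 147 full weeks plus 3 extra days.
Each full week contributes 2 weekend days (Sat, Sun): 147 × 2 = 294.
The 3 extra days are Tuesday, Wednesday, Thursday — none qualify.
Total: 294 + 0 = 294.

294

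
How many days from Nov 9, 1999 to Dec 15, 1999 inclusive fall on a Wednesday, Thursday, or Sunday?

16

Nov 9, 1999 is a Tuesday.
The range spans 37 days (inclusive of both endpoints).
37 = 7 × 5 + 2, so there are 5 full weeks plus 2 extra days.
Each full week contributes 3 days from the set (Wed, Thu, Sun): 5 × 3 = 15.
The 2 extra days are Tuesday, Wednesday — 1 of them qualifies.
Total: 15 + 1 = 16.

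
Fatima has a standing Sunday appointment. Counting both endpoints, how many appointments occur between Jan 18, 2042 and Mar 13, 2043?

60 Sundays

Jan 18, 2042 is a Saturday.
That's 420 days from start to end, counting both.
420 = 7 × 60, so the span is exactly 60 full weeks.
Each full week contributes one Sunday: 60 so far.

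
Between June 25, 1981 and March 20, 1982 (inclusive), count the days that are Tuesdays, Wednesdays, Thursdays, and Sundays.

153

June 25, 1981 is a Thursday.
The range spans 269 days (inclusive of both endpoints).
269 = 7 × 38 + 3, so there are 38 full weeks plus 3 extra days.
Each full week contributes 4 days from the set (Tue, Wed, Thu, Sun): 38 × 4 = 152.
The 3 extra days are Thu, Fri, Sat — 1 of them qualifies.
Total: 152 + 1 = 153.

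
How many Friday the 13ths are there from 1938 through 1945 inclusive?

13

Friday-the-13ths by year:
1938: May
1939: Jan, Oct
1940: Sep, Dec
1941: Jun
1942: Feb, Mar, Nov
1943: Aug
1944: Oct
1945: Apr, Jul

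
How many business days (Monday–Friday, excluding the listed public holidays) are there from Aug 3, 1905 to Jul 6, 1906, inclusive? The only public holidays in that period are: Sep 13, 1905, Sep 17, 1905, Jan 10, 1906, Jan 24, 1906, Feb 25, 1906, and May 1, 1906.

238

Aug 3, 1905 is a Thursday.
The range spans 338 days (inclusive of both endpoints).
338 = 7 × 48 + 2, so there are 48 full weeks plus 2 extra days.
Each full week contributes 5 weekdays (Mon–Fri): 48 × 5 = 240.
The 2 extra days are Thursday, Friday — 2 of them qualify.
Total: 240 + 2 = 242.
Holidays: Sep 13, 1905 (Wed); Sep 17, 1905 (Sun); Jan 10, 1906 (Wed); Jan 24, 1906 (Wed); Feb 25, 1906 (Sun); May 1, 1906 (Tue).
4 of the 6 holidays fall on weekdays; the rest are weekends and were already excluded.
Business days: 242 − 4 = 238.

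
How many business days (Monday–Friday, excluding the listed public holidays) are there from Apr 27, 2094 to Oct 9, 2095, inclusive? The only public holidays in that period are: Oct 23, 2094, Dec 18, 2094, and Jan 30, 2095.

Apr 27, 2094 is a Tuesday.
The range spans 531 days (inclusive of both endpoints).
531 = 7 × 75 + 6, so there are 75 full weeks plus 6 extra days.
Each full week contributes 5 weekdays (Mon–Fri): 75 × 5 = 375.
The 6 extra days are Tuesday, Wednesday, Thursday, Friday, Saturday, Sunday — 4 of them qualify.
Total: 375 + 4 = 379.
Holidays: Oct 23, 2094 (Sat); Dec 18, 2094 (Sat); Jan 30, 2095 (Sun).
None of the 3 holidays fall on a weekday, so nothing to subtract.
Business days: 379 − 0 = 379.

379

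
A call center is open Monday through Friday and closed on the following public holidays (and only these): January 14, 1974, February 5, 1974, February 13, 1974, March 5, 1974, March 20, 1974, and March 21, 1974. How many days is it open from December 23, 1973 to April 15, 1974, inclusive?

December 23, 1973 is a Sunday.
From December 23, 1973 to April 15, 1974 is 114 days inclusive.
114 = 7 × 16 + 2, so there are 16 full weeks plus 2 extra days.
Each full week contributes 5 weekdays (Mon–Fri): 16 × 5 = 80.
The 2 extra days are Sunday, Monday — 1 of them qualifies.
Total: 80 + 1 = 81.
Holidays: January 14, 1974 (Mon); February 5, 1974 (Tue); February 13, 1974 (Wed); March 5, 1974 (Tue); March 20, 1974 (Wed); March 21, 1974 (Thu).
All 6 holidays fall on weekdays, so subtract 6.
Business days: 81 − 6 = 75.

75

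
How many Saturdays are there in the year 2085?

52

Jan 1, 2085 is a Monday.
From Jan 1, 2085 to Dec 31, 2085 is 365 days inclusive.
365 = 7 × 52 + 1, so there are 52 full weeks plus 1 extra day.
Each full week contributes one Saturday: 52 so far.
The 1 extra day is Mon — none qualify.
Total: 52 + 0 = 52.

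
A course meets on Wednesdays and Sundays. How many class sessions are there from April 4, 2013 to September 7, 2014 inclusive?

149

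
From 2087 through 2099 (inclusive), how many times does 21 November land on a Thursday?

Day of week of November 21 in each year:
2087: Fri, 2088: Sun, 2089: Mon, 2090: Tue, 2091: Wed, 2092: Fri, 2093: Sat, 2094: Sun, 2095: Mon, 2096: Wed, 2097: Thu ✓, 2098: Fri, 2099: Sat
Thursdays: 2097.

1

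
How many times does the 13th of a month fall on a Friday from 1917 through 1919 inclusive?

Friday-the-13ths by year:
1917: Apr, Jul
1918: Sep, Dec
1919: Jun

5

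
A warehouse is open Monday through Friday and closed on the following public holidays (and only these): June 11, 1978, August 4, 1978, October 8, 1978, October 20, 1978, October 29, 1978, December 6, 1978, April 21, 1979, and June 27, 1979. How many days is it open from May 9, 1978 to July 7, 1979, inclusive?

300 working days

May 9, 1978 is a Tuesday.
That's 425 days from start to end, counting both.
425 = 7 × 60 + 5, so there are 60 full weeks plus 5 extra days.
Each full week contributes 5 weekdays (Mon–Fri): 60 × 5 = 300.
The 5 extra days are Tuesday, Wednesday, Thursday, Friday, Saturday — 4 of them qualify.
Total: 300 + 4 = 304.
Holidays: June 11, 1978 (Sun); August 4, 1978 (Fri); October 8, 1978 (Sun); October 20, 1978 (Fri); October 29, 1978 (Sun); December 6, 1978 (Wed); April 21, 1979 (Sat); June 27, 1979 (Wed).
4 of the 8 holidays fall on weekdays; the rest are weekends and were already excluded.
Business days: 304 − 4 = 300.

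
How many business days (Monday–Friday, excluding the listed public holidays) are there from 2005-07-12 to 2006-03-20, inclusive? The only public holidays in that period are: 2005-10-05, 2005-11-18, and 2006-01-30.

2005-07-12 is a Tuesday.
That's 252 days from start to end, counting both.
252 = 7 × 36, so the span is exactly 36 full weeks.
Each full week contributes 5 weekdays (Mon–Fri): 36 × 5 = 180.
Holidays: 2005-10-05 (Wed); 2005-11-18 (Fri); 2006-01-30 (Mon).
All 3 holidays fall on weekdays, so subtract 3.
Business days: 180 − 3 = 177.

177 business days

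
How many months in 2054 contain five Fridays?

A month has five Fridays exactly when Friday falls within its first (length − 28) days.
Jan: 31 days, starts Thu → 5 of Thu, Fri, Sat ✓
Feb: 28 days, starts Sun → 5 of (none)
Mar: 31 days, starts Sun → 5 of Sun, Mon, Tue
Apr: 30 days, starts Wed → 5 of Wed, Thu
May: 31 days, starts Fri → 5 of Fri, Sat, Sun ✓
Jun: 30 days, starts Mon → 5 of Mon, Tue
Jul: 31 days, starts Wed → 5 of Wed, Thu, Fri ✓
Aug: 31 days, starts Sat → 5 of Sat, Sun, Mon
Sep: 30 days, starts Tue → 5 of Tue, Wed
Oct: 31 days, starts Thu → 5 of Thu, Fri, Sat ✓
Nov: 30 days, starts Sun → 5 of Sun, Mon
Dec: 31 days, starts Tue → 5 of Tue, Wed, Thu
Months with five Fridays: Jan, May, Jul, Oct.

4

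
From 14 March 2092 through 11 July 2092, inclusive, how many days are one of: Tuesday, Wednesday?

14 March 2092 is a Friday.
From 14 March 2092 to 11 July 2092 is 120 days inclusive.
120 = 7 × 17 + 1, so there are 17 full weeks plus 1 extra day.
Each full week contributes 2 days from the set (Tue, Wed): 17 × 2 = 34.
The 1 extra day is Fri — none qualify.
Total: 34 + 0 = 34.

34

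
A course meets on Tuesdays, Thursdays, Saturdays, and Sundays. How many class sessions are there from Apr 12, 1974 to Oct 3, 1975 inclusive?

308

Apr 12, 1974 is a Friday.
That's 540 days from start to end, counting both.
540 = 7 × 77 + 1, so there are 77 full weeks plus 1 extra day.
Each full week contributes 4 days from the set (Tue, Thu, Sat, Sun): 77 × 4 = 308.
The 1 extra day is Friday — none qualify.
Total: 308 + 0 = 308.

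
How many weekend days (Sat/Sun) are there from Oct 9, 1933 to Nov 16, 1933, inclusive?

10

Oct 9, 1933 is a Monday.
That's 39 days from start to end, counting both.
39 = 7 × 5 + 4, so there are 5 full weeks plus 4 extra days.
Each full week contributes 2 weekend days (Sat, Sun): 5 × 2 = 10.
The 4 extra days are Monday, Tuesday, Wednesday, Thursday — none qualify.
Total: 10 + 0 = 10.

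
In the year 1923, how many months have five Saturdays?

4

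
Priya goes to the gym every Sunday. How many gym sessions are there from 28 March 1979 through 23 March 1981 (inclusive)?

28 March 1979 is a Wednesday.
The range spans 727 days (inclusive of both endpoints).
727 = 7 × 103 + 6, so there are 103 full weeks plus 6 extra days.
Each full week contributes one Sunday: 103 so far.
The 6 extra days are Wed, Thu, Fri, Sat, Sun, Mon — 1 of them qualifies.
Total: 103 + 1 = 104.

104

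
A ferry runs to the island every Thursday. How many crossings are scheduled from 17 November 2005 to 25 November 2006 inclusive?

54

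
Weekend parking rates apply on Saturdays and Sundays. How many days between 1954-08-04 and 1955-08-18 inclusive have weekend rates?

1954-08-04 is a Wednesday.
That's 380 days from start to end, counting both.
380 = 7 × 54 + 2, so there are 54 full weeks plus 2 extra days.
Each full week contributes 2 weekend days (Sat, Sun): 54 × 2 = 108.
The 2 extra days are Wed, Thu — none qualify.
Total: 108 + 0 = 108.

108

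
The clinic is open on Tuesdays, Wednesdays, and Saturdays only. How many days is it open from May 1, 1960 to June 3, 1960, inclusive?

May 1, 1960 is a Sunday.
The range spans 34 days (inclusive of both endpoints).
34 = 7 × 4 + 6, so there are 4 full weeks plus 6 extra days.
Each full week contributes 3 days from the set (Tue, Wed, Sat): 4 × 3 = 12.
The 6 extra days are Sunday, Monday, Tuesday, Wednesday, Thursday, Friday — 2 of them qualify.
Total: 12 + 2 = 14.

14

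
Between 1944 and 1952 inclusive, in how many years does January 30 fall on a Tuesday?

Day of week of January 30 in each year:
1944: Sun, 1945: Tue ✓, 1946: Wed, 1947: Thu, 1948: Fri, 1949: Sun, 1950: Mon, 1951: Tue ✓, 1952: Wed
Tuesdays: 1945, 1951.

2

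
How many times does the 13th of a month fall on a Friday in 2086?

2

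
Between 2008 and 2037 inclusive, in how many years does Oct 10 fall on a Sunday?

Day of week of October 10 in each year:
2008: Fri, 2009: Sat, 2010: Sun ✓, 2011: Mon, 2012: Wed, 2013: Thu, 2014: Fri, 2015: Sat, 2016: Mon, 2017: Tue, 2018: Wed, 2019: Thu, 2020: Sat, 2021: Sun ✓, 2022: Mon, 2023: Tue, 2024: Thu, 2025: Fri, 2026: Sat, 2027: Sun ✓, 2028: Tue, 2029: Wed, 2030: Thu, 2031: Fri, 2032: Sun ✓, 2033: Mon, 2034: Tue, 2035: Wed, 2036: Fri, 2037: Sat
Sundays: 2010, 2021, 2027, 2032.

4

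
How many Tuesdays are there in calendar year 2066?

52

January 1, 2066 is a Friday.
From January 1, 2066 to December 31, 2066 is 365 days inclusive.
365 = 7 × 52 + 1, so there are 52 full weeks plus 1 extra day.
Each full week contributes one Tuesday: 52 so far.
The 1 extra day is Friday — none qualify.
Total: 52 + 0 = 52.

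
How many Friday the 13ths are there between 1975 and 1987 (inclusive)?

23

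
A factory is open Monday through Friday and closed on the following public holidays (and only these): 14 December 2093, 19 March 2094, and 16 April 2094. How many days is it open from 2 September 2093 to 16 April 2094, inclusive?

2 September 2093 is a Wednesday.
From 2 September 2093 to 16 April 2094 is 227 days inclusive.
227 = 7 × 32 + 3, so there are 32 full weeks plus 3 extra days.
Each full week contributes 5 weekdays (Mon–Fri): 32 × 5 = 160.
The 3 extra days are Wednesday, Thursday, Friday — 3 of them qualify.
Total: 160 + 3 = 163.
Holidays: 14 December 2093 (Mon); 19 March 2094 (Fri); 16 April 2094 (Fri).
All 3 holidays fall on weekdays, so subtract 3.
Business days: 163 − 3 = 160.

160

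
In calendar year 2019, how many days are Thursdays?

52

1 January 2019 is a Tuesday.
The range spans 365 days (inclusive of both endpoints).
365 = 7 × 52 + 1, so there are 52 full weeks plus 1 extra day.
Each full week contributes one Thursday: 52 so far.
The 1 extra day is Tuesday — none qualify.
Total: 52 + 0 = 52.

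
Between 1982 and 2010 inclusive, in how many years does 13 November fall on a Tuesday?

4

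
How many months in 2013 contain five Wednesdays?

A month has five Wednesdays exactly when Wednesday falls within its first (length − 28) days.
Jan: 31 days, starts Tue → 5 of Tue, Wed, Thu ✓
Feb: 28 days, starts Fri → 5 of (none)
Mar: 31 days, starts Fri → 5 of Fri, Sat, Sun
Apr: 30 days, starts Mon → 5 of Mon, Tue
May: 31 days, starts Wed → 5 of Wed, Thu, Fri ✓
Jun: 30 days, starts Sat → 5 of Sat, Sun
Jul: 31 days, starts Mon → 5 of Mon, Tue, Wed ✓
Aug: 31 days, starts Thu → 5 of Thu, Fri, Sat
Sep: 30 days, starts Sun → 5 of Sun, Mon
Oct: 31 days, starts Tue → 5 of Tue, Wed, Thu ✓
Nov: 30 days, starts Fri → 5 of Fri, Sat
Dec: 31 days, starts Sun → 5 of Sun, Mon, Tue
Months with five Wednesdays: Jan, May, Jul, Oct.

4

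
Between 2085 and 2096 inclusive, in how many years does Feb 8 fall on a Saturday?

Day of week of February 8 in each year:
2085: Thu, 2086: Fri, 2087: Sat ✓, 2088: Sun, 2089: Tue, 2090: Wed, 2091: Thu, 2092: Fri, 2093: Sun, 2094: Mon, 2095: Tue, 2096: Wed
Saturdays: 2087.

1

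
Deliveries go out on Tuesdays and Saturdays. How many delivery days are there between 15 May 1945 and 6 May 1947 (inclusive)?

15 May 1945 is a Tuesday.
The range spans 722 days (inclusive of both endpoints).
722 = 7 × 103 + 1, so there are 103 full weeks plus 1 extra day.
Each full week contributes 2 days from the set (Tue, Sat): 103 × 2 = 206.
The 1 extra day is Tue — 1 of them qualifies.
Total: 206 + 1 = 207.

207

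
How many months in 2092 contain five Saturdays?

4

A month has five Saturdays exactly when Saturday falls within its first (length − 28) days.
Jan: 31 days, starts Tue → 5 of Tue, Wed, Thu
Feb: 29 days, starts Fri → 5 of Fri
Mar: 31 days, starts Sat → 5 of Sat, Sun, Mon ✓
Apr: 30 days, starts Tue → 5 of Tue, Wed
May: 31 days, starts Thu → 5 of Thu, Fri, Sat ✓
Jun: 30 days, starts Sun → 5 of Sun, Mon
Jul: 31 days, starts Tue → 5 of Tue, Wed, Thu
Aug: 31 days, starts Fri → 5 of Fri, Sat, Sun ✓
Sep: 30 days, starts Mon → 5 of Mon, Tue
Oct: 31 days, starts Wed → 5 of Wed, Thu, Fri
Nov: 30 days, starts Sat → 5 of Sat, Sun ✓
Dec: 31 days, starts Mon → 5 of Mon, Tue, Wed
Months with five Saturdays: Mar, May, Aug, Nov.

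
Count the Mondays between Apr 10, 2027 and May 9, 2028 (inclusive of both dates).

57

Apr 10, 2027 is a Saturday.
That's 396 days from start to end, counting both.
396 = 7 × 56 + 4, so there are 56 full weeks plus 4 extra days.
Each full week contributes one Monday: 56 so far.
The 4 extra days are Sat, Sun, Mon, Tue — 1 of them qualifies.
Total: 56 + 1 = 57.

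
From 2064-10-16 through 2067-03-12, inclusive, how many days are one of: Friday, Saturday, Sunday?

2064-10-16 is a Thursday.
From 2064-10-16 to 2067-03-12 is 878 days inclusive.
878 = 7 × 125 + 3, so there are 125 full weeks plus 3 extra days.
Each full week contributes 3 days from the set (Fri, Sat, Sun): 125 × 3 = 375.
The 3 extra days are Thu, Fri, Sat — 2 of them qualify.
Total: 375 + 2 = 377.

377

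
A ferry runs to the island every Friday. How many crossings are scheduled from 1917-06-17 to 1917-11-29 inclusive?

23 Fridays

1917-06-17 is a Sunday.
From 1917-06-17 to 1917-11-29 is 166 days inclusive.
166 = 7 × 23 + 5, so there are 23 full weeks plus 5 extra days.
Each full week contributes one Friday: 23 so far.
The 5 extra days are Sun, Mon, Tue, Wed, Thu — none qualify.
Total: 23 + 0 = 23.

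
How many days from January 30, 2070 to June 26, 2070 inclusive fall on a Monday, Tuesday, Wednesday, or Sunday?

January 30, 2070 is a Thursday.
The range spans 148 days (inclusive of both endpoints).
148 = 7 × 21 + 1, so there are 21 full weeks plus 1 extra day.
Each full week contributes 4 days from the set (Mon, Tue, Wed, Sun): 21 × 4 = 84.
The 1 extra day is Thu — none qualify.
Total: 84 + 0 = 84.

84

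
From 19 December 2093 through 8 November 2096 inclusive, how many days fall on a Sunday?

151 Sundays

19 December 2093 is a Saturday.
That's 1056 days from start to end, counting both.
1056 = 7 × 150 + 6, so there are 150 full weeks plus 6 extra days.
Each full week contributes one Sunday: 150 so far.
The 6 extra days are Saturday, Sunday, Monday, Tuesday, Wednesday, Thursday — 1 of them qualifies.
Total: 150 + 1 = 151.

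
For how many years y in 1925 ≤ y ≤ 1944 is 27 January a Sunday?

2

Day of week of January 27 in each year:
1925: Tue, 1926: Wed, 1927: Thu, 1928: Fri, 1929: Sun ✓, 1930: Mon, 1931: Tue, 1932: Wed, 1933: Fri, 1934: Sat, 1935: Sun ✓, 1936: Mon, 1937: Wed, 1938: Thu, 1939: Fri, 1940: Sat, 1941: Mon, 1942: Tue, 1943: Wed, 1944: Thu
Sundays: 1929, 1935.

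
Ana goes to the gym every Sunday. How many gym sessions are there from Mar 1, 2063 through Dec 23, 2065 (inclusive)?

147 Sundays

Mar 1, 2063 is a Thursday.
From Mar 1, 2063 to Dec 23, 2065 is 1029 days inclusive.
1029 = 7 × 147, so the span is exactly 147 full weeks.
Each full week contributes one Sunday: 147 so far.
Total: 147.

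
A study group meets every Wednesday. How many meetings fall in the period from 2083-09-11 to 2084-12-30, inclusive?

68 Wednesdays

2083-09-11 is a Saturday.
From 2083-09-11 to 2084-12-30 is 477 days inclusive.
477 = 7 × 68 + 1, so there are 68 full weeks plus 1 extra day.
Each full week contributes one Wednesday: 68 so far.
The 1 extra day is Sat — none qualify.
Total: 68 + 0 = 68.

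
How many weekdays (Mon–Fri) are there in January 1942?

22

Jan 1, 1942 is a Thursday.
The range spans 31 days (inclusive of both endpoints).
31 = 7 × 4 + 3, so there are 4 full weeks plus 3 extra days.
Each full week contributes 5 weekdays (Mon–Fri): 4 × 5 = 20.
The 3 extra days are Thu, Fri, Sat — 2 of them qualify.
Total: 20 + 2 = 22.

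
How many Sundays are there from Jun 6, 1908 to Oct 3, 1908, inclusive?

17

Jun 6, 1908 is a Saturday.
That's 120 days from start to end, counting both.
120 = 7 × 17 + 1, so there are 17 full weeks plus 1 extra day.
Each full week contributes one Sunday: 17 so far.
The 1 extra day is Sat — none qualify.
Total: 17 + 0 = 17.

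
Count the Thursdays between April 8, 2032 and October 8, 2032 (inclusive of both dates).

April 8, 2032 is a Thursday.
The range spans 184 days (inclusive of both endpoints).
184 = 7 × 26 + 2, so there are 26 full weeks plus 2 extra days.
Each full week contributes one Thursday: 26 so far.
The 2 extra days are Thu, Fri — 1 of them qualifies.
Total: 26 + 1 = 27.

27 Thursdays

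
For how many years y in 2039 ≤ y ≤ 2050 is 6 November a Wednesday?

2

Day of week of November 6 in each year:
2039: Sun, 2040: Tue, 2041: Wed ✓, 2042: Thu, 2043: Fri, 2044: Sun, 2045: Mon, 2046: Tue, 2047: Wed ✓, 2048: Fri, 2049: Sat, 2050: Sun
Wednesdays: 2041, 2047.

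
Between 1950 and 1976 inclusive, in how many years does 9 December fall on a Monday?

4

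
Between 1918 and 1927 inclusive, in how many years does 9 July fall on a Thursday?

Day of week of July 9 in each year:
1918: Tue, 1919: Wed, 1920: Fri, 1921: Sat, 1922: Sun, 1923: Mon, 1924: Wed, 1925: Thu ✓, 1926: Fri, 1927: Sat
Thursdays: 1925.

1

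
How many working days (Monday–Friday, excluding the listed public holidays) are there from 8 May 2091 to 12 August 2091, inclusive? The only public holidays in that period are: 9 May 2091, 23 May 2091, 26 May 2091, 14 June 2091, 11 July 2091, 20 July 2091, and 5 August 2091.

8 May 2091 is a Tuesday.
That's 97 days from start to end, counting both.
97 = 7 × 13 + 6, so there are 13 full weeks plus 6 extra days.
Each full week contributes 5 weekdays (Mon–Fri): 13 × 5 = 65.
The 6 extra days are Tue, Wed, Thu, Fri, Sat, Sun — 4 of them qualify.
Total: 65 + 4 = 69.
Holidays: 9 May 2091 (Wed); 23 May 2091 (Wed); 26 May 2091 (Sat); 14 June 2091 (Thu); 11 July 2091 (Wed); 20 July 2091 (Fri); 5 August 2091 (Sun).
5 of the 7 holidays fall on weekdays; the rest are weekends and were already excluded.
Business days: 69 − 5 = 64.

64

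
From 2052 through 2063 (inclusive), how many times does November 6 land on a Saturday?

2

Day of week of November 6 in each year:
2052: Wed, 2053: Thu, 2054: Fri, 2055: Sat ✓, 2056: Mon, 2057: Tue, 2058: Wed, 2059: Thu, 2060: Sat ✓, 2061: Sun, 2062: Mon, 2063: Tue
Saturdays: 2055, 2060.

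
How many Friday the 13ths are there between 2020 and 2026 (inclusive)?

12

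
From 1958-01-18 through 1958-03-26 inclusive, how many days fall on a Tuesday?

1958-01-18 is a Saturday.
That's 68 days from start to end, counting both.
68 = 7 × 9 + 5, so there are 9 full weeks plus 5 extra days.
Each full week contributes one Tuesday: 9 so far.
The 5 extra days are Saturday, Sunday, Monday, Tuesday, Wednesday — 1 of them qualifies.
Total: 9 + 1 = 10.

10 Tuesdays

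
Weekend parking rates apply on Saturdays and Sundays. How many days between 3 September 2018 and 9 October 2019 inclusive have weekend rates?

114

3 September 2018 is a Monday.
That's 402 days from start to end, counting both.
402 = 7 × 57 + 3, so there are 57 full weeks plus 3 extra days.
Each full week contributes 2 weekend days (Sat, Sun): 57 × 2 = 114.
The 3 extra days are Monday, Tuesday, Wednesday — none qualify.
Total: 114 + 0 = 114.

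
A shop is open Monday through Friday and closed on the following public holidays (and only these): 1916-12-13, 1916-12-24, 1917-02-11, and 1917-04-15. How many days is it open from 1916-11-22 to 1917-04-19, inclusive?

106

1916-11-22 is a Wednesday.
The range spans 149 days (inclusive of both endpoints).
149 = 7 × 21 + 2, so there are 21 full weeks plus 2 extra days.
Each full week contributes 5 weekdays (Mon–Fri): 21 × 5 = 105.
The 2 extra days are Wed, Thu — 2 of them qualify.
Total: 105 + 2 = 107.
Holidays: 1916-12-13 (Wed); 1916-12-24 (Sun); 1917-02-11 (Sun); 1917-04-15 (Sun).
1 of the 4 holidays fall on weekdays; the rest are weekends and were already excluded.
Business days: 107 − 1 = 106.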